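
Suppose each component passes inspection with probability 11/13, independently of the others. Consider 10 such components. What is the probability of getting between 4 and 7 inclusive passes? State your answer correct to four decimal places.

0.1897

X ~ Binomial(10, 0.846154); P(4 ≤ X ≤ 7) = Σ C(10,k) p^k (1−p)^(10−k) over k:
  k=4: C(10,4)·0.846154^4·0.153846^6 = 0.001427
  k=5: C(10,5)·0.846154^5·0.153846^5 = 0.009421
  k=6: C(10,6)·0.846154^6·0.153846^4 = 0.043178
  k=7: C(10,7)·0.846154^7·0.153846^3 = 0.135702
Total = 0.189728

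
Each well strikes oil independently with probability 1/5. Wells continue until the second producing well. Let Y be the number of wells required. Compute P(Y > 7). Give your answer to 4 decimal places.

0.5767

Needing more than 7 wells ⇔ fewer than 2 successes in the first 7. With X ~ Binomial(7, 0.20), P(Y > 7) = P(X ≤ 1).
  k=0: C(7,0)·0.20^0·0.80^7 = 0.209715
  k=1: C(7,1)·0.20^1·0.80^6 = 0.367002
P(X ≤ 1) = 0.576717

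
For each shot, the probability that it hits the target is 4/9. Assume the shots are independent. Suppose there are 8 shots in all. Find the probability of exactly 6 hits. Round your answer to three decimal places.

0.067

X ~ Binomial(n=8, p=0.444444).
P(X=6) = C(8,6) · p^6 · (1−p)^2
= 28 · 0.0077073 · 0.30864 = 0.06661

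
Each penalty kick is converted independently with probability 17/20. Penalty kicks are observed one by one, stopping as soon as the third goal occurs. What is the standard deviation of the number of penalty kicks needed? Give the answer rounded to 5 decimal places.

0.78920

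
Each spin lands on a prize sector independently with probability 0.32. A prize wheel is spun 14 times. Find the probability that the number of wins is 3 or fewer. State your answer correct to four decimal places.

0.2968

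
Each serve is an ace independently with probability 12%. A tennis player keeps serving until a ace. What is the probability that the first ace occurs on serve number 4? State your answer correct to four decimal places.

0.0818

Geometric (trials to first success), p = 0.12.
P(Y = 4) = (1−p)^3 · p = 0.68147 · 0.12 = 0.081777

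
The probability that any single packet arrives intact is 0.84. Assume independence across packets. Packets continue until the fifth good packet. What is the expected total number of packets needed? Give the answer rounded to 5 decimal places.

5.95238

Y = total packets until the fifth success; negative binomial with r=5, p=0.84.
E[Y] = r / p = 5 / 0.84 = 5.9523810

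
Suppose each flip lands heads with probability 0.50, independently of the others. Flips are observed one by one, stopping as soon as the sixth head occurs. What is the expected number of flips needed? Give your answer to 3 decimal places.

12.000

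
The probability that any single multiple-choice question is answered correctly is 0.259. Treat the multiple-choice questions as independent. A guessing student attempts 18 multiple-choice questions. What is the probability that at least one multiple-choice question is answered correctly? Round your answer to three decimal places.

0.995

P(at least one) = 1 − P(none) = 1 − (1 − 0.259)^18
= 1 − 0.00454 = 0.99546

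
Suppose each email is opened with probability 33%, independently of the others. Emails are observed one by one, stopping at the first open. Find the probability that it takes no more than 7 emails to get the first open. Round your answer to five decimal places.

0.93939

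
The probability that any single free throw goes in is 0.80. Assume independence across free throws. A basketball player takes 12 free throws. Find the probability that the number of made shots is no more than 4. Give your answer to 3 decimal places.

0.001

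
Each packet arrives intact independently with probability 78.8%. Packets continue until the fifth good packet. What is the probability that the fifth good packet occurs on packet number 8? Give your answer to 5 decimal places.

Y = trial on which the fifth success occurs; negative binomial, r=5, p=0.788.
P(Y=8) = C(7,4) · p^5 · (1−p)^3
= 35 · 0.30383 · 0.0095281 = 0.1013227

0.10132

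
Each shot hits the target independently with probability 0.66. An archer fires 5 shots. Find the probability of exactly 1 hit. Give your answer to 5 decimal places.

X ~ Binomial(n=5, p=0.66).
P(X=1) = C(5,1) · p^1 · (1−p)^4
= 5 · 0.66 · 0.013363 = 0.0440991

0.04410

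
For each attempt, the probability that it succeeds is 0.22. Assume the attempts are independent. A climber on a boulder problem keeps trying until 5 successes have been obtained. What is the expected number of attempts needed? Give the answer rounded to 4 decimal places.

22.7273

Y = total attempts until the fifth success; negative binomial with r=5, p=0.22.
E[Y] = r / p = 5 / 0.22 = 22.727273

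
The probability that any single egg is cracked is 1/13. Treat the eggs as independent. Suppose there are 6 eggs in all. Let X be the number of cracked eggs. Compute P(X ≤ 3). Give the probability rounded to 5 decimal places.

0.99954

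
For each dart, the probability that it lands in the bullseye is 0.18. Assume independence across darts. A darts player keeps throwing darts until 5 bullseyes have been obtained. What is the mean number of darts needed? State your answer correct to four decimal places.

Y = total darts until the fifth success; negative binomial with r=5, p=0.18.
E[Y] = r / p = 5 / 0.18 = 27.777778

27.7778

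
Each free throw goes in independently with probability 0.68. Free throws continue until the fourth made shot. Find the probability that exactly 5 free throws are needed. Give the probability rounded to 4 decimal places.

Y = trial on which the fourth success occurs; negative binomial, r=4, p=0.68.
P(Y=5) = C(4,3) · p^4 · (1−p)^1
= 4 · 0.21381 · 0.32 = 0.273682

0.2737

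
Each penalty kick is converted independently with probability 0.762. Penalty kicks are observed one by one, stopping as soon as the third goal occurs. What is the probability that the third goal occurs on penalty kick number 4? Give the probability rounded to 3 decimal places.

Y = trial on which the third success occurs; negative binomial, r=3, p=0.762.
P(Y=4) = C(3,2) · p^3 · (1−p)^1
= 3 · 0.44245 · 0.238 = 0.31591

0.316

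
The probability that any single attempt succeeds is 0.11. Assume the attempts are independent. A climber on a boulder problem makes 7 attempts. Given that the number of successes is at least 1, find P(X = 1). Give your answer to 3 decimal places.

0.686

X ~ Binomial(7, 0.11). Want P(X=1 | X≥1) = P(X=1) / P(X≥1).
P(X=1) = C(7,1)·0.11^1·0.89^6 = 0.38268
P(X≥1) = 1 − 0.44231 = 0.55769
Ratio = 0.38268 / 0.55769 = 0.68618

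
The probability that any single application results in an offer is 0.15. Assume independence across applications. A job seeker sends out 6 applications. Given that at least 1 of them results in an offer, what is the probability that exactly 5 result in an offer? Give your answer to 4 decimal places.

0.0006

X ~ Binomial(6, 0.15). Want P(X=5 | X≥1) = P(X=5) / P(X≥1).
P(X=5) = C(6,5)·0.15^5·0.85^1 = 0.000387
P(X≥1) = 1 − 0.377150 = 0.622850
Ratio = 0.000387 / 0.622850 = 0.000622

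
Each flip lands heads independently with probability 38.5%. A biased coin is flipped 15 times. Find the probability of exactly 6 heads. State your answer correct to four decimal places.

0.2051

X ~ Binomial(n=15, p=0.385).
P(X=6) = C(15,6) · p^6 · (1−p)^9
= 5005 · 0.0032566 · 0.012586 = 0.205137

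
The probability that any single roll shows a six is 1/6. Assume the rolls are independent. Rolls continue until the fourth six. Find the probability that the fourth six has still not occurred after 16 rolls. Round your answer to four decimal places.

Needing more than 16 rolls ⇔ fewer than 4 successes in the first 16. With X ~ Binomial(16, 0.166667), P(Y > 16) = P(X ≤ 3).
  k=0: C(16,0)·0.166667^0·0.833333^16 = 0.054088
  k=1: C(16,1)·0.166667^1·0.833333^15 = 0.173081
  k=2: C(16,2)·0.166667^2·0.833333^14 = 0.259622
  k=3: C(16,3)·0.166667^3·0.833333^13 = 0.242314
P(X ≤ 3) = 0.729105

0.7291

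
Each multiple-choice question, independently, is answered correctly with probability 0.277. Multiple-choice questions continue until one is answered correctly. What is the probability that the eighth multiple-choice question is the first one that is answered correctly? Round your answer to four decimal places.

Geometric (trials to first success), p = 0.277.
P(Y = 8) = (1−p)^7 · p = 0.10327 · 0.277 = 0.028605

0.0286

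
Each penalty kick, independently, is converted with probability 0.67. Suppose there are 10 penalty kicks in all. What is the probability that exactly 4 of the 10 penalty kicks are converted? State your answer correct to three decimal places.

X ~ Binomial(n=10, p=0.67).
P(X=4) = C(10,4) · p^4 · (1−p)^6
= 210 · 0.20151 · 0.0012915 = 0.05465

0.055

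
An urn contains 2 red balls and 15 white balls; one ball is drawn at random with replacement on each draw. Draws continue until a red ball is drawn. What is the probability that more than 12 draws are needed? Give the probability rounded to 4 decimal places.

Y = number of draws to the first success; geometric, p = 0.117647.
P(Y > 12) = P(first 12 all fail) = (1−p)^12 = 0.222694

0.2227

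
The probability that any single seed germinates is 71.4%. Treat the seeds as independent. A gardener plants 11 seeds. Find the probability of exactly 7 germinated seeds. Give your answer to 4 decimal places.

0.2089

X ~ Binomial(n=11, p=0.714).
P(X=7) = C(11,7) · p^7 · (1−p)^4
= 330 · 0.094599 · 0.0066906 = 0.208865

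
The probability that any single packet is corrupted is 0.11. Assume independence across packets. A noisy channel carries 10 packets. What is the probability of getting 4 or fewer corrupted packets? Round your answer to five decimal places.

0.99748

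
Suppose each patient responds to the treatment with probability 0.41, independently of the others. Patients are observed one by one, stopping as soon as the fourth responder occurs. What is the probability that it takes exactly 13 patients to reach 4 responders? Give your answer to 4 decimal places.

0.0539

Y = trial on which the fourth success occurs; negative binomial, r=4, p=0.41.
P(Y=13) = C(12,3) · p^4 · (1−p)^9
= 220 · 0.028258 · 0.008663 = 0.053855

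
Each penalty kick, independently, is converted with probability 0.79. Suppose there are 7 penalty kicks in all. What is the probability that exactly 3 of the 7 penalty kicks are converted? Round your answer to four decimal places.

X ~ Binomial(n=7, p=0.79).
P(X=3) = C(7,3) · p^3 · (1−p)^4
= 35 · 0.49304 · 0.0019448 = 0.033560

0.0336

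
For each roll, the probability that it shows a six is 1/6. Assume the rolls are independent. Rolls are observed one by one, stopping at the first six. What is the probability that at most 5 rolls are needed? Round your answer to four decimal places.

Y = number of rolls to the first success; geometric, p = 0.166667.
P(Y ≤ 5) = 1 − (1−p)^5 = 1 − 0.401878 = 0.598122

0.5981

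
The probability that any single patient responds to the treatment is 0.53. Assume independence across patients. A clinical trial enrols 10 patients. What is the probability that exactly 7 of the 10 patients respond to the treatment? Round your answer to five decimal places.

X ~ Binomial(n=10, p=0.53).
P(X=7) = C(10,7) · p^7 · (1−p)^3
= 120 · 0.011747 · 0.10382 = 0.1463544

0.14635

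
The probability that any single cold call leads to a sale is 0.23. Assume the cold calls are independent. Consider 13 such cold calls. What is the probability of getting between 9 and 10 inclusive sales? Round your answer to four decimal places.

0.0005

X ~ Binomial(13, 0.23); P(9 ≤ X ≤ 10) = Σ C(13,k) p^k (1−p)^(13−k) over k:
  k=9: C(13,9)·0.23^9·0.77^4 = 0.000453
  k=10: C(13,10)·0.23^10·0.77^3 = 0.000054
Total = 0.000507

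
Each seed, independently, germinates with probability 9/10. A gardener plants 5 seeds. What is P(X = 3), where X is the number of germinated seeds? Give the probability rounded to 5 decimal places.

0.07290

X ~ Binomial(n=5, p=0.90).
P(X=3) = C(5,3) · p^3 · (1−p)^2
= 10 · 0.729 · 0.01 = 0.0729000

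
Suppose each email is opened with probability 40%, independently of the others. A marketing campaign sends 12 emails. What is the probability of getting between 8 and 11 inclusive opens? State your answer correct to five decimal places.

X ~ Binomial(12, 0.40); P(8 ≤ X ≤ 11) = Σ C(12,k) p^k (1−p)^(12−k) over k:
  k=8: C(12,8)·0.40^8·0.60^4 = 0.0420427
  k=9: C(12,9)·0.40^9·0.60^3 = 0.0124571
  k=10: C(12,10)·0.40^10·0.60^2 = 0.0024914
  k=11: C(12,11)·0.40^11·0.60^1 = 0.0003020
Total = 0.0572931

0.05729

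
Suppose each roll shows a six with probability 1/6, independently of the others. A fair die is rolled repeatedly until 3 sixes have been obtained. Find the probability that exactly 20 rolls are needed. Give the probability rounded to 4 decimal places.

0.0357

Y = trial on which the third success occurs; negative binomial, r=3, p=0.166667.
P(Y=20) = C(19,2) · p^3 · (1−p)^17
= 171 · 0.0046296 · 0.045073 = 0.035683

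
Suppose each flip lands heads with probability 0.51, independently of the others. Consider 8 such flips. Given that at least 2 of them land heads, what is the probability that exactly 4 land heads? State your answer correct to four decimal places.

X ~ Binomial(8, 0.51). Want P(X=4 | X≥2) = P(X=4) / P(X≥2).
P(X=4) = C(8,4)·0.51^4·0.49^4 = 0.273000
P(X≥2) = 1 − 0.003323 − 0.027672 = 0.969005
Ratio = 0.273000 / 0.969005 = 0.281733

0.2817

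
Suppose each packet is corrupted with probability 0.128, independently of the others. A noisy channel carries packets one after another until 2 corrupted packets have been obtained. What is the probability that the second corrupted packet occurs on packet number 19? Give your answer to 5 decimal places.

Y = trial on which the second success occurs; negative binomial, r=2, p=0.128.
P(Y=19) = C(18,1) · p^2 · (1−p)^17
= 18 · 0.016384 · 0.09745 = 0.0287391

0.02874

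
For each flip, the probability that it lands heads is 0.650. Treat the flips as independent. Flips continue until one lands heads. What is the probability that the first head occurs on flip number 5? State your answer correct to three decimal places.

Geometric (trials to first success), p = 0.65.
P(Y = 5) = (1−p)^4 · p = 0.015006 · 0.65 = 0.00975

0.010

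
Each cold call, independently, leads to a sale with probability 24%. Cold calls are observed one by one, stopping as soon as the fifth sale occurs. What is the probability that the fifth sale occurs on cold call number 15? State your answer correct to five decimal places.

Y = trial on which the fifth success occurs; negative binomial, r=5, p=0.24.
P(Y=15) = C(14,4) · p^5 · (1−p)^10
= 1001 · 0.00079626 · 0.064289 = 0.0512420

0.05124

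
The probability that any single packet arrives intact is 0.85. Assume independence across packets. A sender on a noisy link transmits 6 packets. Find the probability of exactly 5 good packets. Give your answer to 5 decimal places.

0.39933

X ~ Binomial(n=6, p=0.85).
P(X=5) = C(6,5) · p^5 · (1−p)^1
= 6 · 0.44371 · 0.15 = 0.3993348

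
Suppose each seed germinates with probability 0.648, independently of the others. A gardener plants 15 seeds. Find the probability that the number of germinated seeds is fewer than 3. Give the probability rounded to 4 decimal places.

0.0001

X ~ Binomial(15, 0.648); P(X ≤ 2) = Σ C(15,k) p^k (1−p)^(15−k) over k:
  k=0: C(15,0)·0.648^0·0.352^15 = 0.000000
  k=1: C(15,1)·0.648^1·0.352^14 = 0.000004
  k=2: C(15,2)·0.648^2·0.352^13 = 0.000056
Total = 0.000061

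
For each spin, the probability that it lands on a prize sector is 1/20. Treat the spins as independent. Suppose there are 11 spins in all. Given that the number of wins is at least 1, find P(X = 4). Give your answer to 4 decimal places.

X ~ Binomial(11, 0.05). Want P(X=4 | X≥1) = P(X=4) / P(X≥1).
P(X=4) = C(11,4)·0.05^4·0.95^7 = 0.001440
P(X≥1) = 1 − 0.568800 = 0.431200
Ratio = 0.001440 / 0.431200 = 0.003340

0.0033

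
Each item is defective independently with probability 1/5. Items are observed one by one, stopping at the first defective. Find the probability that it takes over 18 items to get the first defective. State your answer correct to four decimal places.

0.0180

Y = number of items to the first success; geometric, p = 0.20.
P(Y > 18) = P(first 18 all fail) = (1−p)^18 = 0.018014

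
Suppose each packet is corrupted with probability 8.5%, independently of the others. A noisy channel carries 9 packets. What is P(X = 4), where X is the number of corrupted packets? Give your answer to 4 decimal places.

X ~ Binomial(n=9, p=0.085).
P(X=4) = C(9,4) · p^4 · (1−p)^5
= 126 · 5.2201e-05 · 0.64137 = 0.004218

0.0042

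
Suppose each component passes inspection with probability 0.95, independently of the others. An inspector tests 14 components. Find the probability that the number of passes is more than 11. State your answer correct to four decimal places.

0.9699

X ~ Binomial(14, 0.95); P(X ≥ 12) = Σ C(14,k) p^k (1−p)^(14−k) over k:
  k=12: C(14,12)·0.95^12·0.05^2 = 0.122932
  k=13: C(14,13)·0.95^13·0.05^1 = 0.359339
  k=14: C(14,14)·0.95^14·0.05^0 = 0.487675
Total = 0.969946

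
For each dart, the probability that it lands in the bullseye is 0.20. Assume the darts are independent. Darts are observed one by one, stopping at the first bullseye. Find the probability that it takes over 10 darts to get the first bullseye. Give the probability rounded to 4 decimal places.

0.1074

Y = number of darts to the first success; geometric, p = 0.20.
P(Y > 10) = P(first 10 all fail) = (1−p)^10 = 0.107374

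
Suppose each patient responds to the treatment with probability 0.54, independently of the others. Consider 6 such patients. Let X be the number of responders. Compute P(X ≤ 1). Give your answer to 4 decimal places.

0.0762

X ~ Binomial(6, 0.54); P(X ≤ 1) = Σ C(6,k) p^k (1−p)^(6−k) over k:
  k=0: C(6,0)·0.54^0·0.46^6 = 0.009474
  k=1: C(6,1)·0.54^1·0.46^5 = 0.066732
Total = 0.076206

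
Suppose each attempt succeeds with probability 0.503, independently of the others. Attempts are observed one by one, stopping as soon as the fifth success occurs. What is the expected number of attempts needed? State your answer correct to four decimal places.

9.9404

Y = total attempts until the fifth success; negative binomial with r=5, p=0.503.
E[Y] = r / p = 5 / 0.503 = 9.940358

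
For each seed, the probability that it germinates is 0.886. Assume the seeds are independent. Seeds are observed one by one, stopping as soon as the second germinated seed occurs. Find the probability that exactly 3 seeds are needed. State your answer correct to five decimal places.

Y = trial on which the second success occurs; negative binomial, r=2, p=0.886.
P(Y=3) = C(2,1) · p^2 · (1−p)^1
= 2 · 0.785 · 0.114 = 0.1789791

0.17898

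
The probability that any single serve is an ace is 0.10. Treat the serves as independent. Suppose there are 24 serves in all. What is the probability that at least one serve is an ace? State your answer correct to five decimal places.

0.92023

P(at least one) = 1 − P(none) = 1 − (1 − 0.10)^24
= 1 − 0.0797664 = 0.9202336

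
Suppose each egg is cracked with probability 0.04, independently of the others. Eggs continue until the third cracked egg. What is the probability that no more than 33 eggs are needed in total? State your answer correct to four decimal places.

Finishing within 33 eggs ⇔ at least 3 successes in the first 33. With X ~ Binomial(33, 0.04), P(Y ≤ 33) = 1 − P(X ≤ 2).
  k=0: C(33,0)·0.04^0·0.96^33 = 0.259986
  k=1: C(33,1)·0.04^1·0.96^32 = 0.357481
  k=2: C(33,2)·0.04^2·0.96^31 = 0.238321
1 − 0.855789 = 0.144211

0.1442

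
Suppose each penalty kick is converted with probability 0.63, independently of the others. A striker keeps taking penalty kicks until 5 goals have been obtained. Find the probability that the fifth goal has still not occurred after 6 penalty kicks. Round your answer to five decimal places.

Needing more than 6 penalty kicks ⇔ fewer than 5 successes in the first 6. With X ~ Binomial(6, 0.63), P(Y > 6) = P(X ≤ 4).
  k=0: C(6,0)·0.63^0·0.37^6 = 0.0025657
  k=1: C(6,1)·0.63^1·0.37^5 = 0.0262120
  k=2: C(6,2)·0.63^2·0.37^4 = 0.1115782
  k=3: C(6,3)·0.63^3·0.37^3 = 0.2533126
  k=4: C(6,4)·0.63^4·0.37^2 = 0.3234871
P(X ≤ 4) = 0.7171556

0.71716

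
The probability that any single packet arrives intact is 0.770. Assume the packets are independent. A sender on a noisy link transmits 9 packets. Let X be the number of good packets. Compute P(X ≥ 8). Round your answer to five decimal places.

X ~ Binomial(9, 0.77); P(X ≥ 8) = Σ C(9,k) p^k (1−p)^(9−k) over k:
  k=8: C(9,8)·0.77^8·0.23^1 = 0.2557974
  k=9: C(9,9)·0.77^9·0.23^0 = 0.0951517
Total = 0.3509491

0.35095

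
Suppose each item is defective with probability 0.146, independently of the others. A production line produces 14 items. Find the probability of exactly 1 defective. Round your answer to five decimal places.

X ~ Binomial(n=14, p=0.146).
P(X=1) = C(14,1) · p^1 · (1−p)^13
= 14 · 0.146 · 0.12851 = 0.2626838

0.26268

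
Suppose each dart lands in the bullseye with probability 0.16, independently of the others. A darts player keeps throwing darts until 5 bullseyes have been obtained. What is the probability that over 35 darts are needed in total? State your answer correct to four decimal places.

0.3209

Needing more than 35 darts ⇔ fewer than 5 successes in the first 35. With X ~ Binomial(35, 0.16), P(Y > 35) = P(X ≤ 4).
  k=0: C(35,0)·0.16^0·0.84^35 = 0.002238
  k=1: C(35,1)·0.16^1·0.84^34 = 0.014917
  k=2: C(35,2)·0.16^2·0.84^33 = 0.048303
  k=3: C(35,3)·0.16^3·0.84^32 = 0.101206
  k=4: C(35,4)·0.16^4·0.84^31 = 0.154219
P(X ≤ 4) = 0.320883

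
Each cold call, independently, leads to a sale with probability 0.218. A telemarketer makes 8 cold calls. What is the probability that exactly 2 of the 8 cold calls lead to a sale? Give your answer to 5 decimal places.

X ~ Binomial(n=8, p=0.218).
P(X=2) = C(8,2) · p^2 · (1−p)^6
= 28 · 0.047524 · 0.22869 = 0.3043067

0.30431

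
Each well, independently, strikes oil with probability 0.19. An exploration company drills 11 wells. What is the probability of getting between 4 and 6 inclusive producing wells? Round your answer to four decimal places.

0.1383

X ~ Binomial(11, 0.19); P(4 ≤ X ≤ 6) = Σ C(11,k) p^k (1−p)^(11−k) over k:
  k=4: C(11,4)·0.19^4·0.81^7 = 0.098384
  k=5: C(11,5)·0.19^5·0.81^6 = 0.032309
  k=6: C(11,6)·0.19^6·0.81^5 = 0.007579
Total = 0.138271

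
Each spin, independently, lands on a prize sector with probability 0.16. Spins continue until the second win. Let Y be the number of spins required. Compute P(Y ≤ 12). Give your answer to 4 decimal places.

0.5945

Finishing within 12 spins ⇔ at least 2 successes in the first 12. With X ~ Binomial(12, 0.16), P(Y ≤ 12) = 1 − P(X ≤ 1).
  k=0: C(12,0)·0.16^0·0.84^12 = 0.123410
  k=1: C(12,1)·0.16^1·0.84^11 = 0.282081
1 − 0.405491 = 0.594509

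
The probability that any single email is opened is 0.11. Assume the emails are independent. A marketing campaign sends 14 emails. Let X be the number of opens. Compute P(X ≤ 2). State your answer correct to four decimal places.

X ~ Binomial(14, 0.11); P(X ≤ 2) = Σ C(14,k) p^k (1−p)^(14−k) over k:
  k=0: C(14,0)·0.11^0·0.89^14 = 0.195641
  k=1: C(14,1)·0.11^1·0.89^13 = 0.338525
  k=2: C(14,2)·0.11^2·0.89^12 = 0.271961
Total = 0.806127

0.8061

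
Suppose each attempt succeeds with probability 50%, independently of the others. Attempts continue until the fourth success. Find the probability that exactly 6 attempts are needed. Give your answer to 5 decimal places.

0.15625

Y = trial on which the fourth success occurs; negative binomial, r=4, p=0.50.
P(Y=6) = C(5,3) · p^4 · (1−p)^2
= 10 · 0.0625 · 0.25 = 0.1562500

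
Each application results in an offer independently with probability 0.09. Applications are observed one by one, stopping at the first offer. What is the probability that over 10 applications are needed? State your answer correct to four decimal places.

0.3894

Y = number of applications to the first success; geometric, p = 0.09.
P(Y > 10) = P(first 10 all fail) = (1−p)^10 = 0.389416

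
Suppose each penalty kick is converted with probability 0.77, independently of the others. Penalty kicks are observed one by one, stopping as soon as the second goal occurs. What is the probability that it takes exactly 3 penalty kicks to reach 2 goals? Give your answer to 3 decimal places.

0.273

Y = trial on which the second success occurs; negative binomial, r=2, p=0.77.
P(Y=3) = C(2,1) · p^2 · (1−p)^1
= 2 · 0.5929 · 0.23 = 0.27273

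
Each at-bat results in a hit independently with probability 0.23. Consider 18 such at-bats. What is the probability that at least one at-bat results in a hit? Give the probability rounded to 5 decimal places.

0.99095

P(at least one) = 1 − P(none) = 1 − (1 − 0.23)^18
= 1 − 0.0090538 = 0.9909462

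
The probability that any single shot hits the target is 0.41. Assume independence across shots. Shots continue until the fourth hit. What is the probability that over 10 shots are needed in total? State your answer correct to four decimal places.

0.3575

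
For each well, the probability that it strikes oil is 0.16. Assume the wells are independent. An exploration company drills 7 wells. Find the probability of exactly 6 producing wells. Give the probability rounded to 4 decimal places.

0.0001

X ~ Binomial(n=7, p=0.16).
P(X=6) = C(7,6) · p^6 · (1−p)^1
= 7 · 1.6777e-05 · 0.84 = 0.000099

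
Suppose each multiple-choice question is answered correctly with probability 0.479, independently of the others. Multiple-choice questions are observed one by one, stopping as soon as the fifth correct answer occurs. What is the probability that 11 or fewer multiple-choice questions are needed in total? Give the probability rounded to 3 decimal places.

0.676

Finishing within 11 multiple-choice questions ⇔ at least 5 successes in the first 11. With X ~ Binomial(11, 0.479), P(Y ≤ 11) = 1 − P(X ≤ 4).
  k=0: C(11,0)·0.479^0·0.521^11 = 0.00077
  k=1: C(11,1)·0.479^1·0.521^10 = 0.00776
  k=2: C(11,2)·0.479^2·0.521^9 = 0.03569
  k=3: C(11,3)·0.479^3·0.521^8 = 0.09844
  k=4: C(11,4)·0.479^4·0.521^7 = 0.18102
1 − 0.32369 = 0.67631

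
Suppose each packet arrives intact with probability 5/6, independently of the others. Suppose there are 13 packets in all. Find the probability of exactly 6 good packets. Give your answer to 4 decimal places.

X ~ Binomial(n=13, p=0.833333).
P(X=6) = C(13,6) · p^6 · (1−p)^7
= 1716 · 0.3349 · 3.5722e-06 = 0.002053

0.0021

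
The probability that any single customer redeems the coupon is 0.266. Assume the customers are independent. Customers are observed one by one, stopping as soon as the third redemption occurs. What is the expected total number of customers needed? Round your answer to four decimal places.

11.2782

Y = total customers until the third success; negative binomial with r=3, p=0.266.
E[Y] = r / p = 3 / 0.266 = 11.278195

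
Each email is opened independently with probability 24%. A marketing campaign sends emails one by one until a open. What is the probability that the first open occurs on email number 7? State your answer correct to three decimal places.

Geometric (trials to first success), p = 0.24.
P(Y = 7) = (1−p)^6 · p = 0.1927 · 0.24 = 0.04625

0.046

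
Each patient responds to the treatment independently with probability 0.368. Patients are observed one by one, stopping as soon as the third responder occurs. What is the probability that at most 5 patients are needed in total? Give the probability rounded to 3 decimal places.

0.264

Finishing within 5 patients ⇔ at least 3 successes in the first 5. With X ~ Binomial(5, 0.368), P(Y ≤ 5) = 1 − P(X ≤ 2).
  k=0: C(5,0)·0.368^0·0.632^5 = 0.10083
  k=1: C(5,1)·0.368^1·0.632^4 = 0.29355
  k=2: C(5,2)·0.368^2·0.632^3 = 0.34186
1 − 0.73624 = 0.26376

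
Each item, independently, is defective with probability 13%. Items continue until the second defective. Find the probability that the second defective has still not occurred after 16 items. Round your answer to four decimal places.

0.3653

Needing more than 16 items ⇔ fewer than 2 successes in the first 16. With X ~ Binomial(16, 0.13), P(Y > 16) = P(X ≤ 1).
  k=0: C(16,0)·0.13^0·0.87^16 = 0.107723
  k=1: C(16,1)·0.13^1·0.87^15 = 0.257544
P(X ≤ 1) = 0.365267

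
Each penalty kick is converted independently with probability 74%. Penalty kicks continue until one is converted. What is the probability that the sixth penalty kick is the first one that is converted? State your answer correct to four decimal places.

Geometric (trials to first success), p = 0.74.
P(Y = 6) = (1−p)^5 · p = 0.0011881 · 0.74 = 0.000879

0.0009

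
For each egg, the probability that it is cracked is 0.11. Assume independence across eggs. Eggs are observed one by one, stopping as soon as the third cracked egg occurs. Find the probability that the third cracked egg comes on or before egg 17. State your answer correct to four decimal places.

Finishing within 17 eggs ⇔ at least 3 successes in the first 17. With X ~ Binomial(17, 0.11), P(Y ≤ 17) = 1 − P(X ≤ 2).
  k=0: C(17,0)·0.11^0·0.89^17 = 0.137921
  k=1: C(17,1)·0.11^1·0.89^16 = 0.289789
  k=2: C(17,2)·0.11^2·0.89^15 = 0.286533
1 − 0.714243 = 0.285757

0.2858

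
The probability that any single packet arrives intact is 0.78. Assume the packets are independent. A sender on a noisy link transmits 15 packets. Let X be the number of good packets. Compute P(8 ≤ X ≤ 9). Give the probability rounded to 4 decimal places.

0.0826

X ~ Binomial(15, 0.78); P(8 ≤ X ≤ 9) = Σ C(15,k) p^k (1−p)^(15−k) over k:
  k=8: C(15,8)·0.78^8·0.22^7 = 0.021992
  k=9: C(15,9)·0.78^9·0.22^6 = 0.060645
Total = 0.082636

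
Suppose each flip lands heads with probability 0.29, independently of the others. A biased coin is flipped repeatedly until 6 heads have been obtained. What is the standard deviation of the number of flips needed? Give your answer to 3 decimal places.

Y = total flips until the sixth success; negative binomial with r=6, p=0.29.
SD(Y) = √[r(1−p)/p²] = √(50.65398) = 7.11716

7.117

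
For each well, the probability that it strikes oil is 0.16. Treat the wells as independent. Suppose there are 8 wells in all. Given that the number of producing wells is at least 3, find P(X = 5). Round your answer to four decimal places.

X ~ Binomial(8, 0.16). Want P(X=5 | X≥3) = P(X=5) / P(X≥3).
P(X=5) = C(8,5)·0.16^5·0.84^3 = 0.003480
P(X≥3) = 1 − 0.247876 − 0.377716 − 0.251810 = 0.122598
Ratio = 0.003480 / 0.122598 = 0.028388

0.0284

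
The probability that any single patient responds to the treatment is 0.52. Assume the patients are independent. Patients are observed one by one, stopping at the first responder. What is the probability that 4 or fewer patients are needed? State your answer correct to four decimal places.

0.9469

Y = number of patients to the first success; geometric, p = 0.52.
P(Y ≤ 4) = 1 − (1−p)^4 = 1 − 0.053084 = 0.946916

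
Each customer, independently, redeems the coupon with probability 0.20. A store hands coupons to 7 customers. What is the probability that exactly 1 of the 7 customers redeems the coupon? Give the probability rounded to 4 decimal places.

0.3670

X ~ Binomial(n=7, p=0.20).
P(X=1) = C(7,1) · p^1 · (1−p)^6
= 7 · 0.2 · 0.26214 = 0.367002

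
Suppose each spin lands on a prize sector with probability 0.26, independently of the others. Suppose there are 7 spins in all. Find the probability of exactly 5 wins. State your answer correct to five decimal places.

X ~ Binomial(n=7, p=0.26).
P(X=5) = C(7,5) · p^5 · (1−p)^2
= 21 · 0.0011881 · 0.5476 = 0.0136631

0.01366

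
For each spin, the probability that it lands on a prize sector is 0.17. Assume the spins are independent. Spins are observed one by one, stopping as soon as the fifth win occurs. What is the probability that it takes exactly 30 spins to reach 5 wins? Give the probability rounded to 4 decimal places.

0.0320

Y = trial on which the fifth success occurs; negative binomial, r=5, p=0.17.
P(Y=30) = C(29,4) · p^5 · (1−p)^25
= 23751 · 0.00014199 · 0.0094831 = 0.031980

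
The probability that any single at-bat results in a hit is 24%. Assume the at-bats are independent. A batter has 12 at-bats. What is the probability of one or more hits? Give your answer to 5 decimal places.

0.96287

P(at least one) = 1 − P(none) = 1 − (1 − 0.24)^12
= 1 − 0.0371333 = 0.9628667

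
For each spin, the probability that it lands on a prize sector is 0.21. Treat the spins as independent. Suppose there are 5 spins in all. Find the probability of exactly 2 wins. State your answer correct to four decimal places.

X ~ Binomial(n=5, p=0.21).
P(X=2) = C(5,2) · p^2 · (1−p)^3
= 10 · 0.0441 · 0.49304 = 0.217430

0.2174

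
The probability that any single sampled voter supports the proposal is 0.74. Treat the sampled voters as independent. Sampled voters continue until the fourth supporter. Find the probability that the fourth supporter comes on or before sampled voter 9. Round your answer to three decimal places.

Finishing within 9 sampled voters ⇔ at least 4 successes in the first 9. With X ~ Binomial(9, 0.74), P(Y ≤ 9) = 1 − P(X ≤ 3).
  k=0: C(9,0)·0.74^0·0.26^9 = 0.00001
  k=1: C(9,1)·0.74^1·0.26^8 = 0.00014
  k=2: C(9,2)·0.74^2·0.26^7 = 0.00158
  k=3: C(9,3)·0.74^3·0.26^6 = 0.01052
1 − 0.01224 = 0.98776

0.988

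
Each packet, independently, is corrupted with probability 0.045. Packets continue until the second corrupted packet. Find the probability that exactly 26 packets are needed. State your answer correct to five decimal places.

Y = trial on which the second success occurs; negative binomial, r=2, p=0.045.
P(Y=26) = C(25,1) · p^2 · (1−p)^24
= 25 · 0.002025 · 0.33119 = 0.0167666

0.01677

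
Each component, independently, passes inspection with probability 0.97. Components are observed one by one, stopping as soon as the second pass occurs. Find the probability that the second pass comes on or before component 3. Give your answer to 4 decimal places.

Finishing within 3 components ⇔ at least 2 successes in the first 3. With X ~ Binomial(3, 0.97), P(Y ≤ 3) = 1 − P(X ≤ 1).
  k=0: C(3,0)·0.97^0·0.03^3 = 0.000027
  k=1: C(3,1)·0.97^1·0.03^2 = 0.002619
1 − 0.002646 = 0.997354

0.9974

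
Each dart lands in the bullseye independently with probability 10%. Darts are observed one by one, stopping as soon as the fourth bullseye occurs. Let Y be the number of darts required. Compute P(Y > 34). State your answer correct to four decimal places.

0.5538

Needing more than 34 darts ⇔ fewer than 4 successes in the first 34. With X ~ Binomial(34, 0.10), P(Y > 34) = P(X ≤ 3).
  k=0: C(34,0)·0.10^0·0.90^34 = 0.027813
  k=1: C(34,1)·0.10^1·0.90^33 = 0.105071
  k=2: C(34,2)·0.10^2·0.90^32 = 0.192630
  k=3: C(34,3)·0.10^3·0.90^31 = 0.228302
P(X ≤ 3) = 0.553815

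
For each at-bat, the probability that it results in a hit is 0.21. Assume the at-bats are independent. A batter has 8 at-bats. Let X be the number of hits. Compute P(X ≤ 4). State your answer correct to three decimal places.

0.987

X ~ Binomial(8, 0.21); P(X ≤ 4) = Σ C(8,k) p^k (1−p)^(8−k) over k:
  k=0: C(8,0)·0.21^0·0.79^8 = 0.15171
  k=1: C(8,1)·0.21^1·0.79^7 = 0.32263
  k=2: C(8,2)·0.21^2·0.79^6 = 0.30016
  k=3: C(8,3)·0.21^3·0.79^5 = 0.15958
  k=4: C(8,4)·0.21^4·0.79^4 = 0.05303
Total = 0.98711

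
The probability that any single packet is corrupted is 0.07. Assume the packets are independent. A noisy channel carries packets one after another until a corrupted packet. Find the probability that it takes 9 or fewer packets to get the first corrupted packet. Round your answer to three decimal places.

0.480

Y = number of packets to the first success; geometric, p = 0.07.
P(Y ≤ 9) = 1 − (1−p)^9 = 1 − 0.52041 = 0.47959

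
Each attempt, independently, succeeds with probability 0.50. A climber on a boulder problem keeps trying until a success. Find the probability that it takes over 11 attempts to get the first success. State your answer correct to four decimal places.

0.0005

Y = number of attempts to the first success; geometric, p = 0.50.
P(Y > 11) = P(first 11 all fail) = (1−p)^11 = 0.000488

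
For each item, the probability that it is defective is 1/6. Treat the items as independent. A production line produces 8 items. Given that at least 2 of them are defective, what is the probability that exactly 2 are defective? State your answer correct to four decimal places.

0.6589

X ~ Binomial(8, 0.166667). Want P(X=2 | X≥2) = P(X=2) / P(X≥2).
P(X=2) = C(8,2)·0.166667^2·0.833333^6 = 0.260476
P(X≥2) = 1 − 0.232568 − 0.372109 = 0.395323
Ratio = 0.260476 / 0.395323 = 0.658894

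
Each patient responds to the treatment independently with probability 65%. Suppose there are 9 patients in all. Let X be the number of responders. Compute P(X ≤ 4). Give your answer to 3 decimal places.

0.172

X ~ Binomial(9, 0.65); P(X ≤ 4) = Σ C(9,k) p^k (1−p)^(9−k) over k:
  k=0: C(9,0)·0.65^0·0.35^9 = 0.00008
  k=1: C(9,1)·0.65^1·0.35^8 = 0.00132
  k=2: C(9,2)·0.65^2·0.35^7 = 0.00979
  k=3: C(9,3)·0.65^3·0.35^6 = 0.04241
  k=4: C(9,4)·0.65^4·0.35^5 = 0.11813
Total = 0.17172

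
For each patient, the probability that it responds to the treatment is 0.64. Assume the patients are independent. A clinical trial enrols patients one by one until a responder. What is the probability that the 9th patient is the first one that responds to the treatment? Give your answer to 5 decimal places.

Geometric (trials to first success), p = 0.64.
P(Y = 9) = (1−p)^8 · p = 0.00028211 · 0.64 = 0.0001806

0.00018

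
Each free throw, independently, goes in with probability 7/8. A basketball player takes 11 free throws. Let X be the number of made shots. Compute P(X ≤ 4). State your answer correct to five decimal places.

0.00010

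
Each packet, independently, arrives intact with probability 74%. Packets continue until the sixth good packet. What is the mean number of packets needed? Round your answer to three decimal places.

Y = total packets until the sixth success; negative binomial with r=6, p=0.74.
E[Y] = r / p = 6 / 0.74 = 8.10811

8.108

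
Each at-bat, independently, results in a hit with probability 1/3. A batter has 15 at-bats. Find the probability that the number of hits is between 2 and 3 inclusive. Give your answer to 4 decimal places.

X ~ Binomial(15, 0.333333); P(2 ≤ X ≤ 3) = Σ C(15,k) p^k (1−p)^(15−k) over k:
  k=2: C(15,2)·0.333333^2·0.666667^13 = 0.059946
  k=3: C(15,3)·0.333333^3·0.666667^12 = 0.129883
Total = 0.189829

0.1898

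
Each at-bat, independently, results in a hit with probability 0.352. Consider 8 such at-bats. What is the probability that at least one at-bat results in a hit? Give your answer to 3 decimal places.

P(at least one) = 1 − P(none) = 1 − (1 − 0.352)^8
= 1 − 0.03109 = 0.96891

0.969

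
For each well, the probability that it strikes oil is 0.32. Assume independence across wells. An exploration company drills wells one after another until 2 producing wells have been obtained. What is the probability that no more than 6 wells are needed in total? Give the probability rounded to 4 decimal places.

Finishing within 6 wells ⇔ at least 2 successes in the first 6. With X ~ Binomial(6, 0.32), P(Y ≤ 6) = 1 − P(X ≤ 1).
  k=0: C(6,0)·0.32^0·0.68^6 = 0.098867
  k=1: C(6,1)·0.32^1·0.68^5 = 0.279155
1 − 0.378023 = 0.621977

0.6220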